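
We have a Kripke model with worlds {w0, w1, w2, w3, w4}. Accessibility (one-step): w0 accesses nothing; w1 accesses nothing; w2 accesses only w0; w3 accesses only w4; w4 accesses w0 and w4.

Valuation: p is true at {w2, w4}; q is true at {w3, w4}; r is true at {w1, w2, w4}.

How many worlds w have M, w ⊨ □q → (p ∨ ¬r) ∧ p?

2

w0: □q is T, (p ∨ ¬r) ∧ p is F. ✗
w1: □q is T, (p ∨ ¬r) ∧ p is F. ✗
w2: □q is F, (p ∨ ¬r) ∧ p is T. ✓
w3: □q is T, (p ∨ ¬r) ∧ p is F. ✗
w4: □q is F, (p ∨ ¬r) ∧ p is T. ✓
Satisfying worlds: {w2, w4}.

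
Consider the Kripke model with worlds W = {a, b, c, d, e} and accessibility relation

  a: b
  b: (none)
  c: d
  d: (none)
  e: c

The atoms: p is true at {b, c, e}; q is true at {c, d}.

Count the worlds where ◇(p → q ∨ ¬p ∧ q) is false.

a: successors {b}; p → q ∨ ¬p ∧ q there: b:F. ✗
b: no successors, so ◇(p → q ∨ ¬p ∧ q) fails. ✗
c: successors {d}; p → q ∨ ¬p ∧ q there: d:T. ✓
d: no successors, so ◇(p → q ∨ ¬p ∧ q) fails. ✗
e: successors {c}; p → q ∨ ¬p ∧ q there: c:T. ✓
Satisfying worlds: {c, e}.
So ◇(p → q ∨ ¬p ∧ q) fails at the other 3 worlds.

3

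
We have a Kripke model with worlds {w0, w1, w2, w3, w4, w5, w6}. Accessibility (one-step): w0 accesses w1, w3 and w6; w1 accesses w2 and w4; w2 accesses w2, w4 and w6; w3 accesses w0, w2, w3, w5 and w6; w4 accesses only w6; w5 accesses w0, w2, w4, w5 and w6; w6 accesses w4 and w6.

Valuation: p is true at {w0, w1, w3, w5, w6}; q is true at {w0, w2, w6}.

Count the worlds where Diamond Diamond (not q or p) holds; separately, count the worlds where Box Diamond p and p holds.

7 and 4

For Diamond Diamond (not q or p):
w0: successors {w1, w3, w6}; Diamond (not q or p) there: w1:T, w3:T, w6:T. ✓
w1: successors {w2, w4}; Diamond (not q or p) there: w2:T, w4:T. ✓
w2: successors {w2, w4, w6}; Diamond (not q or p) there: w2:T, w4:T, w6:T. ✓
w3: successors {w0, w2, w3, w5, w6}; Diamond (not q or p) there: w0:T, w2:T, w3:T, w5:T, w6:T. ✓
w4: successors {w6}; Diamond (not q or p) there: w6:T. ✓
w5: successors {w0, w2, w4, w5, w6}; Diamond (not q or p) there: w0:T, w2:T, w4:T, w5:T, w6:T. ✓
w6: successors {w4, w6}; Diamond (not q or p) there: w4:T, w6:T. ✓
— 7 worlds.
For Box Diamond p and p:
w0: Box Diamond p is F, p is T. ✗
w1: Box Diamond p is T, p is T. ✓
w2: Box Diamond p is T, p is F. ✗
w3: Box Diamond p is T, p is T. ✓
w4: Box Diamond p is T, p is F. ✗
w5: Box Diamond p is T, p is T. ✓
w6: Box Diamond p is T, p is T. ✓
— 4 worlds.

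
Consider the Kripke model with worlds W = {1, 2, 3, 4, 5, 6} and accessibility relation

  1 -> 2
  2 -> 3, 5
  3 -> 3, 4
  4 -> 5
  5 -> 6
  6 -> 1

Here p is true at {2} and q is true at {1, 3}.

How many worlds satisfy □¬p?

5

1: successors {2}; ¬p there: 2:F. ✗
2: successors {3, 5}; ¬p there: 3:T, 5:T. ✓
3: successors {3, 4}; ¬p there: 3:T, 4:T. ✓
4: successors {5}; ¬p there: 5:T. ✓
5: successors {6}; ¬p there: 6:T. ✓
6: successors {1}; ¬p there: 1:T. ✓
Satisfying worlds: {2, 3, 4, 5, 6}.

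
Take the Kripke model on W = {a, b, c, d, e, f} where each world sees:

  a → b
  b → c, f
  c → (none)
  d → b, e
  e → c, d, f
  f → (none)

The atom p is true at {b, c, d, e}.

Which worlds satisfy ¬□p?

a: □p is T. ✗
b: □p is F. ✓
c: □p is T. ✗
d: □p is T. ✗
e: □p is F. ✓
f: □p is T. ✗

{b, e}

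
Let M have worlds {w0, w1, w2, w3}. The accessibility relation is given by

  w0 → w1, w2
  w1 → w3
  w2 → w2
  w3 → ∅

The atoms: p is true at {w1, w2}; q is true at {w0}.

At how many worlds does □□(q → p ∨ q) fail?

w0: successors {w1, w2}; □(q → p ∨ q) there: w1:T, w2:T. ✓
w1: successors {w3}; □(q → p ∨ q) there: w3:T. ✓
w2: successors {w2}; □(q → p ∨ q) there: w2:T. ✓
w3: no successors, so □□(q → p ∨ q) holds vacuously. ✓
Satisfying worlds: {w0, w1, w2, w3}.
So □□(q → p ∨ q) fails at the other 0 worlds.

0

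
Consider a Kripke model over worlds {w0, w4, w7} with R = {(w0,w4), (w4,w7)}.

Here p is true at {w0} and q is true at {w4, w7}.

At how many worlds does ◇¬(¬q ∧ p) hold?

w0: successors {w4}; ¬(¬q ∧ p) there: w4:T. ✓
w4: successors {w7}; ¬(¬q ∧ p) there: w7:T. ✓
w7: no successors, so ◇¬(¬q ∧ p) fails. ✗
Satisfying worlds: {w0, w4}.

2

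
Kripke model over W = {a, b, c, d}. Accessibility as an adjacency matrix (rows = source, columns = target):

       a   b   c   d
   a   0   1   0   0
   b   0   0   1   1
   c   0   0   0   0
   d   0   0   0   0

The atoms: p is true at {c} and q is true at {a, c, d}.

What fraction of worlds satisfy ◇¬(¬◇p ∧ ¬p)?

a: successors {b}; ¬(¬◇p ∧ ¬p) there: b:T. ✓
b: successors {c, d}; ¬(¬◇p ∧ ¬p) there: c:T, d:F. ✓
c: no successors, so ◇¬(¬◇p ∧ ¬p) fails. ✗
d: no successors, so ◇¬(¬◇p ∧ ¬p) fails. ✗
That's 2 of 4 worlds, so 2/4 = 1/2.

1/2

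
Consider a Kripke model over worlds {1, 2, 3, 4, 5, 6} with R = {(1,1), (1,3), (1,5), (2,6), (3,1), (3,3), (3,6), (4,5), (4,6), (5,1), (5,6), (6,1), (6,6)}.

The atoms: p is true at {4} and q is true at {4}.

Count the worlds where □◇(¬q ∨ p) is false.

1: successors {1, 3, 5}; ◇(¬q ∨ p) there: 1:T, 3:T, 5:T. ✓
2: successors {6}; ◇(¬q ∨ p) there: 6:T. ✓
3: successors {1, 3, 6}; ◇(¬q ∨ p) there: 1:T, 3:T, 6:T. ✓
4: successors {5, 6}; ◇(¬q ∨ p) there: 5:T, 6:T. ✓
5: successors {1, 6}; ◇(¬q ∨ p) there: 1:T, 6:T. ✓
6: successors {1, 6}; ◇(¬q ∨ p) there: 1:T, 6:T. ✓
Satisfying worlds: {1, 2, 3, 4, 5, 6}.
So □◇(¬q ∨ p) fails at the other 0 worlds.

0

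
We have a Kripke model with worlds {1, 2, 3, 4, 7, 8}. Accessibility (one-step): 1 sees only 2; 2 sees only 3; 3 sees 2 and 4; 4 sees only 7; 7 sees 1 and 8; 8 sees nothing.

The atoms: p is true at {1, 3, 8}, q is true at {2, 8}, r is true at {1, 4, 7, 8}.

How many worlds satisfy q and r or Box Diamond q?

3

1: q and r is F, Box Diamond q is F. ✗
2: q and r is F, Box Diamond q is T. ✓
3: q and r is F, Box Diamond q is F. ✗
4: q and r is F, Box Diamond q is T. ✓
7: q and r is F, Box Diamond q is F. ✗
8: q and r is T, Box Diamond q is T. ✓
Satisfying worlds: {2, 4, 8}.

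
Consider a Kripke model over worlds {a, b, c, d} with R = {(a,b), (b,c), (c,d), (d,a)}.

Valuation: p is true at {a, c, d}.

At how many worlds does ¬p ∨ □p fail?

1

a: ¬p is F, □p is F. ✗
b: ¬p is T, □p is T. ✓
c: ¬p is F, □p is T. ✓
d: ¬p is F, □p is T. ✓
Satisfying worlds: {b, c, d}.
So ¬p ∨ □p fails at the other 1 world.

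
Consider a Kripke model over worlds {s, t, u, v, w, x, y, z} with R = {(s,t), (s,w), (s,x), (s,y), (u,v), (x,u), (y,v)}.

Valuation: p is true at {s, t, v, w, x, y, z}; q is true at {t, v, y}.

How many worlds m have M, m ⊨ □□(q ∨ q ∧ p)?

7

s: successors {t, w, x, y}; □(q ∨ q ∧ p) there: t:T, w:T, x:F, y:T. ✗
t: no successors, so □□(q ∨ q ∧ p) holds vacuously. ✓
u: successors {v}; □(q ∨ q ∧ p) there: v:T. ✓
v: no successors, so □□(q ∨ q ∧ p) holds vacuously. ✓
w: no successors, so □□(q ∨ q ∧ p) holds vacuously. ✓
x: successors {u}; □(q ∨ q ∧ p) there: u:T. ✓
y: successors {v}; □(q ∨ q ∧ p) there: v:T. ✓
z: no successors, so □□(q ∨ q ∧ p) holds vacuously. ✓
Satisfying worlds: {t, u, v, w, x, y, z}.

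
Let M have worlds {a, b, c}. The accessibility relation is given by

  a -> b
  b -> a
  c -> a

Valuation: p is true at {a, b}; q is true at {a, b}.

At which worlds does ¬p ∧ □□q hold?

a: ¬p is F, □□q is T. ✗
b: ¬p is F, □□q is T. ✗
c: ¬p is T, □□q is T. ✓

{c}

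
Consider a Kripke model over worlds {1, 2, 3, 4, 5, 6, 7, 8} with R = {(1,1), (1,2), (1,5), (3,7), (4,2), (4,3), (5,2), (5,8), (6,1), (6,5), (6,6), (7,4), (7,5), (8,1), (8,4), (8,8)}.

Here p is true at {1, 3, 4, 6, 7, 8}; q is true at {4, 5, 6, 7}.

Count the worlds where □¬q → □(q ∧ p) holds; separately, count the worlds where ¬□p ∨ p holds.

6 and 7

For □¬q → □(q ∧ p):
1: □¬q is F, □(q ∧ p) is F. ✓
2: □¬q is T, □(q ∧ p) is T. ✓
3: □¬q is F, □(q ∧ p) is T. ✓
4: □¬q is T, □(q ∧ p) is F. ✗
5: □¬q is T, □(q ∧ p) is F. ✗
6: □¬q is F, □(q ∧ p) is F. ✓
7: □¬q is F, □(q ∧ p) is F. ✓
8: □¬q is F, □(q ∧ p) is F. ✓
— 6 worlds.
For ¬□p ∨ p:
1: ¬□p is T, p is T. ✓
2: ¬□p is F, p is F. ✗
3: ¬□p is F, p is T. ✓
4: ¬□p is T, p is T. ✓
5: ¬□p is T, p is F. ✓
6: ¬□p is T, p is T. ✓
7: ¬□p is T, p is T. ✓
8: ¬□p is F, p is T. ✓
— 7 worlds.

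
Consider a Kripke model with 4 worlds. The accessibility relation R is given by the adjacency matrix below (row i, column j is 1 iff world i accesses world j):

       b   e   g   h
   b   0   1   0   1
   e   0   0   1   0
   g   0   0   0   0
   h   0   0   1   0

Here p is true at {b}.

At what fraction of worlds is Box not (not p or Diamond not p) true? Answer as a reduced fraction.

b: successors {e, h}; not (not p or Diamond not p) there: e:F, h:F. ✗
e: successors {g}; not (not p or Diamond not p) there: g:F. ✗
g: no successors, so Box not (not p or Diamond not p) holds vacuously. ✓
h: successors {g}; not (not p or Diamond not p) there: g:F. ✗
That's 1 of 4 worlds, so 1/4.

1/4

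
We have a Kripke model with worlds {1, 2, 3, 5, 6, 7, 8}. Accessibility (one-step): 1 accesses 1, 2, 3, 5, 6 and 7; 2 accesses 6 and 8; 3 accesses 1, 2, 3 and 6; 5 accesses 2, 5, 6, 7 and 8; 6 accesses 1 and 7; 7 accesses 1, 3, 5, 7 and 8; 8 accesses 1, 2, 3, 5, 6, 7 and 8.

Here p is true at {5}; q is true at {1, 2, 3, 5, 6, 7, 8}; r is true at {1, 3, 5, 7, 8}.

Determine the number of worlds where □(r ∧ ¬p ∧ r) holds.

1

1: successors {1, 2, 3, 5, 6, 7}; r ∧ ¬p ∧ r there: 1:T, 2:F, 3:T, 5:F, 6:F, 7:T. ✗
2: successors {6, 8}; r ∧ ¬p ∧ r there: 6:F, 8:T. ✗
3: successors {1, 2, 3, 6}; r ∧ ¬p ∧ r there: 1:T, 2:F, 3:T, 6:F. ✗
5: successors {2, 5, 6, 7, 8}; r ∧ ¬p ∧ r there: 2:F, 5:F, 6:F, 7:T, 8:T. ✗
6: successors {1, 7}; r ∧ ¬p ∧ r there: 1:T, 7:T. ✓
7: successors {1, 3, 5, 7, 8}; r ∧ ¬p ∧ r there: 1:T, 3:T, 5:F, 7:T, 8:T. ✗
8: successors {1, 2, 3, 5, 6, 7, 8}; r ∧ ¬p ∧ r there: 1:T, 2:F, 3:T, 5:F, 6:F, 7:T, 8:T. ✗
Satisfying worlds: {6}.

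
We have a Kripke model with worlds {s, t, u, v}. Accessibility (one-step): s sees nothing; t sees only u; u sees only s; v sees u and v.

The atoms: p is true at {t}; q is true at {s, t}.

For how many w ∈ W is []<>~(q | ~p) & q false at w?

3

s: []<>~(q | ~p) is T, q is T. ✓
t: []<>~(q | ~p) is F, q is T. ✗
u: []<>~(q | ~p) is F, q is F. ✗
v: []<>~(q | ~p) is F, q is F. ✗
Satisfying worlds: {s}.
So []<>~(q | ~p) & q fails at the other 3 worlds.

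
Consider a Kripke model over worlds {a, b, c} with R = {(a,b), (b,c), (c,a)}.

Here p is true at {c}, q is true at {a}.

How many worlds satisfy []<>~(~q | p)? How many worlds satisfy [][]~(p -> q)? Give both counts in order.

For []<>~(~q | p):
a: successors {b}; <>~(~q | p) there: b:F. ✗
b: successors {c}; <>~(~q | p) there: c:T. ✓
c: successors {a}; <>~(~q | p) there: a:F. ✗
— 1 world.
For [][]~(p -> q):
a: successors {b}; []~(p -> q) there: b:T. ✓
b: successors {c}; []~(p -> q) there: c:F. ✗
c: successors {a}; []~(p -> q) there: a:F. ✗
— 1 world.

1 and 1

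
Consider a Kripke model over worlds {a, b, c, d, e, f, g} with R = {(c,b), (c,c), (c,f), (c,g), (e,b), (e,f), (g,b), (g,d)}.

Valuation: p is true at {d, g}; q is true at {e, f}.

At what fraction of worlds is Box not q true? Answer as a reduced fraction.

5/7

a: no successors, so Box not q holds vacuously. ✓
b: no successors, so Box not q holds vacuously. ✓
c: successors {b, c, f, g}; not q there: b:T, c:T, f:F, g:T. ✗
d: no successors, so Box not q holds vacuously. ✓
e: successors {b, f}; not q there: b:T, f:F. ✗
f: no successors, so Box not q holds vacuously. ✓
g: successors {b, d}; not q there: b:T, d:T. ✓
That's 5 of 7 worlds, so 5/7.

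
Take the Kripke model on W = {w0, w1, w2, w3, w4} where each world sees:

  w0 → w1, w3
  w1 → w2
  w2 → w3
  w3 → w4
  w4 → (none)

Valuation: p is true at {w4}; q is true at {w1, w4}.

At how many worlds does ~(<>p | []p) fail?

2

w0: <>p | []p is F. ✓
w1: <>p | []p is F. ✓
w2: <>p | []p is F. ✓
w3: <>p | []p is T. ✗
w4: <>p | []p is T. ✗
Satisfying worlds: {w0, w1, w2}.
So ~(<>p | []p) fails at the other 2 worlds.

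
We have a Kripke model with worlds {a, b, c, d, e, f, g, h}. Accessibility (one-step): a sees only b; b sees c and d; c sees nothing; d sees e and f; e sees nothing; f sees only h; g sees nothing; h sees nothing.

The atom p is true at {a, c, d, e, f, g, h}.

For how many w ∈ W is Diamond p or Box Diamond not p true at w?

7

a: Diamond p is F, Box Diamond not p is F. ✗
b: Diamond p is T, Box Diamond not p is F. ✓
c: Diamond p is F, Box Diamond not p is T. ✓
d: Diamond p is T, Box Diamond not p is F. ✓
e: Diamond p is F, Box Diamond not p is T. ✓
f: Diamond p is T, Box Diamond not p is F. ✓
g: Diamond p is F, Box Diamond not p is T. ✓
h: Diamond p is F, Box Diamond not p is T. ✓
Satisfying worlds: {b, c, d, e, f, g, h}.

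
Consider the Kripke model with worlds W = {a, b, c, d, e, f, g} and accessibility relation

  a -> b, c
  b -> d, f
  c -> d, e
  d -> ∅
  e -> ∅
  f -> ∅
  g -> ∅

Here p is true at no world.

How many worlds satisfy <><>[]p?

a: successors {b, c}; <>[]p there: b:T, c:T. ✓
b: successors {d, f}; <>[]p there: d:F, f:F. ✗
c: successors {d, e}; <>[]p there: d:F, e:F. ✗
d: no successors, so <><>[]p fails. ✗
e: no successors, so <><>[]p fails. ✗
f: no successors, so <><>[]p fails. ✗
g: no successors, so <><>[]p fails. ✗
Satisfying worlds: {a}.

1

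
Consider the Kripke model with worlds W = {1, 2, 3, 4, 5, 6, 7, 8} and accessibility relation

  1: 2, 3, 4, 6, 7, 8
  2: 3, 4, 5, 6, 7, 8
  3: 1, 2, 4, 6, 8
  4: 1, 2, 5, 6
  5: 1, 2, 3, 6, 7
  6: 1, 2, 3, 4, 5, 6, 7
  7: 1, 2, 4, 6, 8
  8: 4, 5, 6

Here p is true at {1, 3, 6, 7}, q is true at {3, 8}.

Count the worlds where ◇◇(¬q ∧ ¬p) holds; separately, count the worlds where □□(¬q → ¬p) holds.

For ◇◇(¬q ∧ ¬p):
1: successors {2, 3, 4, 6, 7, 8}; ◇(¬q ∧ ¬p) there: 2:T, 3:T, 4:T, 6:T, 7:T, 8:T. ✓
2: successors {3, 4, 5, 6, 7, 8}; ◇(¬q ∧ ¬p) there: 3:T, 4:T, 5:T, 6:T, 7:T, 8:T. ✓
3: successors {1, 2, 4, 6, 8}; ◇(¬q ∧ ¬p) there: 1:T, 2:T, 4:T, 6:T, 8:T. ✓
4: successors {1, 2, 5, 6}; ◇(¬q ∧ ¬p) there: 1:T, 2:T, 5:T, 6:T. ✓
5: successors {1, 2, 3, 6, 7}; ◇(¬q ∧ ¬p) there: 1:T, 2:T, 3:T, 6:T, 7:T. ✓
6: successors {1, 2, 3, 4, 5, 6, 7}; ◇(¬q ∧ ¬p) there: 1:T, 2:T, 3:T, 4:T, 5:T, 6:T, 7:T. ✓
7: successors {1, 2, 4, 6, 8}; ◇(¬q ∧ ¬p) there: 1:T, 2:T, 4:T, 6:T, 8:T. ✓
8: successors {4, 5, 6}; ◇(¬q ∧ ¬p) there: 4:T, 5:T, 6:T. ✓
— 8 worlds.
For □□(¬q → ¬p):
1: successors {2, 3, 4, 6, 7, 8}; □(¬q → ¬p) there: 2:F, 3:F, 4:F, 6:F, 7:F, 8:F. ✗
2: successors {3, 4, 5, 6, 7, 8}; □(¬q → ¬p) there: 3:F, 4:F, 5:F, 6:F, 7:F, 8:F. ✗
3: successors {1, 2, 4, 6, 8}; □(¬q → ¬p) there: 1:F, 2:F, 4:F, 6:F, 8:F. ✗
4: successors {1, 2, 5, 6}; □(¬q → ¬p) there: 1:F, 2:F, 5:F, 6:F. ✗
5: successors {1, 2, 3, 6, 7}; □(¬q → ¬p) there: 1:F, 2:F, 3:F, 6:F, 7:F. ✗
6: successors {1, 2, 3, 4, 5, 6, 7}; □(¬q → ¬p) there: 1:F, 2:F, 3:F, 4:F, 5:F, 6:F, 7:F. ✗
7: successors {1, 2, 4, 6, 8}; □(¬q → ¬p) there: 1:F, 2:F, 4:F, 6:F, 8:F. ✗
8: successors {4, 5, 6}; □(¬q → ¬p) there: 4:F, 5:F, 6:F. ✗
— 0 worlds.

8 and 0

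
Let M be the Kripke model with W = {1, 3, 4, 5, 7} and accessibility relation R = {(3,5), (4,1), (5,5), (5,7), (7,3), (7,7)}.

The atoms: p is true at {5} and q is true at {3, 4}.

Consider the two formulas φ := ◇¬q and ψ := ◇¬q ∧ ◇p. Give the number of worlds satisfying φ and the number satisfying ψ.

4 and 2

For ◇¬q:
1: no successors, so ◇¬q fails. ✗
3: successors {5}; ¬q there: 5:T. ✓
4: successors {1}; ¬q there: 1:T. ✓
5: successors {5, 7}; ¬q there: 5:T, 7:T. ✓
7: successors {3, 7}; ¬q there: 3:F, 7:T. ✓
— 4 worlds.
For ◇¬q ∧ ◇p:
1: ◇¬q is F, ◇p is F. ✗
3: ◇¬q is T, ◇p is T. ✓
4: ◇¬q is T, ◇p is F. ✗
5: ◇¬q is T, ◇p is T. ✓
7: ◇¬q is T, ◇p is F. ✗
— 2 worlds.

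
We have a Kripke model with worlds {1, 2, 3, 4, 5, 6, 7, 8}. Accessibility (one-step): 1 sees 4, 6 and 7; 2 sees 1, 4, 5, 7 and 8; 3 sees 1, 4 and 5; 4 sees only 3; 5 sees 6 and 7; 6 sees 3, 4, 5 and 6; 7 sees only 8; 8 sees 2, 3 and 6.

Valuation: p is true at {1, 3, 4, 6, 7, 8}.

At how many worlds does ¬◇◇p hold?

1: ◇◇p is T. ✗
2: ◇◇p is T. ✗
3: ◇◇p is T. ✗
4: ◇◇p is T. ✗
5: ◇◇p is T. ✗
6: ◇◇p is T. ✗
7: ◇◇p is T. ✗
8: ◇◇p is T. ✗
Satisfying worlds: ∅.

0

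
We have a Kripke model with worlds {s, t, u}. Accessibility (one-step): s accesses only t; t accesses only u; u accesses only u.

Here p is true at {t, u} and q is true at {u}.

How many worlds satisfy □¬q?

s: successors {t}; ¬q there: t:T. ✓
t: successors {u}; ¬q there: u:F. ✗
u: successors {u}; ¬q there: u:F. ✗
Satisfying worlds: {s}.

1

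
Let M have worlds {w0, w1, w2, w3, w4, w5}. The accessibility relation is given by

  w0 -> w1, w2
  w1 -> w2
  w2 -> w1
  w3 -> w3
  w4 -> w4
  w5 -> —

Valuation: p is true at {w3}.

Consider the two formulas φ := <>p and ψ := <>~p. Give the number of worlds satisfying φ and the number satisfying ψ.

For <>p:
w0: successors {w1, w2}; p there: w1:F, w2:F. ✗
w1: successors {w2}; p there: w2:F. ✗
w2: successors {w1}; p there: w1:F. ✗
w3: successors {w3}; p there: w3:T. ✓
w4: successors {w4}; p there: w4:F. ✗
w5: no successors, so <>p fails. ✗
— 1 world.
For <>~p:
w0: successors {w1, w2}; ~p there: w1:T, w2:T. ✓
w1: successors {w2}; ~p there: w2:T. ✓
w2: successors {w1}; ~p there: w1:T. ✓
w3: successors {w3}; ~p there: w3:F. ✗
w4: successors {w4}; ~p there: w4:T. ✓
w5: no successors, so <>~p fails. ✗
— 4 worlds.

1 and 4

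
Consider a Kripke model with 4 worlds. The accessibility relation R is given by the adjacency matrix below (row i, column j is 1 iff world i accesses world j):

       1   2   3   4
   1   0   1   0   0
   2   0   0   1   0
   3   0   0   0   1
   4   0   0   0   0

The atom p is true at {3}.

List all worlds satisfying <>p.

1: successors {2}; p there: 2:F. ✗
2: successors {3}; p there: 3:T. ✓
3: successors {4}; p there: 4:F. ✗
4: no successors, so <>p fails. ✗

{2}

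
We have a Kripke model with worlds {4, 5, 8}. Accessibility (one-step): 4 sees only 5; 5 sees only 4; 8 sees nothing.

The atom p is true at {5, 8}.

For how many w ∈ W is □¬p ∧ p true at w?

2

4: □¬p is F, p is F. ✗
5: □¬p is T, p is T. ✓
8: □¬p is T, p is T. ✓
Satisfying worlds: {5, 8}.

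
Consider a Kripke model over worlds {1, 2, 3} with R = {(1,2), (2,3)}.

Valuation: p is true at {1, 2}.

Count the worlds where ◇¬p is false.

1: successors {2}; ¬p there: 2:F. ✗
2: successors {3}; ¬p there: 3:T. ✓
3: no successors, so ◇¬p fails. ✗
Satisfying worlds: {2}.
So ◇¬p fails at the other 2 worlds.

2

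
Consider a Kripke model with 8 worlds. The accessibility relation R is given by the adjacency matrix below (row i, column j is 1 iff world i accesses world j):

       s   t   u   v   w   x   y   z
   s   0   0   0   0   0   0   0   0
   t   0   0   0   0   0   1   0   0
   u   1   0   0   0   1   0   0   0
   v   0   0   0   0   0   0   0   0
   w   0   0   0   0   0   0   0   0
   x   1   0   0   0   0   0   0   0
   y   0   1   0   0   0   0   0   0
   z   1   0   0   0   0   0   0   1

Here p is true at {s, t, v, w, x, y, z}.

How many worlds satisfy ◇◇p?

3

s: no successors, so ◇◇p fails. ✗
t: successors {x}; ◇p there: x:T. ✓
u: successors {s, w}; ◇p there: s:F, w:F. ✗
v: no successors, so ◇◇p fails. ✗
w: no successors, so ◇◇p fails. ✗
x: successors {s}; ◇p there: s:F. ✗
y: successors {t}; ◇p there: t:T. ✓
z: successors {s, z}; ◇p there: s:F, z:T. ✓
Satisfying worlds: {t, y, z}.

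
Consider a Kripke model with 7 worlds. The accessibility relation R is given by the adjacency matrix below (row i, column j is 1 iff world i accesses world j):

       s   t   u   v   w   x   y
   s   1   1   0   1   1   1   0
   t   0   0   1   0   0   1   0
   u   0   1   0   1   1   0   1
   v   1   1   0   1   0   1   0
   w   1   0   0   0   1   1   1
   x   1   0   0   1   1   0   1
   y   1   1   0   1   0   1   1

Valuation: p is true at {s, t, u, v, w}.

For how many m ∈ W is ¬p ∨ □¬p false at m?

s: ¬p is F, □¬p is F. ✗
t: ¬p is F, □¬p is F. ✗
u: ¬p is F, □¬p is F. ✗
v: ¬p is F, □¬p is F. ✗
w: ¬p is F, □¬p is F. ✗
x: ¬p is T, □¬p is F. ✓
y: ¬p is T, □¬p is F. ✓
Satisfying worlds: {x, y}.
So ¬p ∨ □¬p fails at the other 5 worlds.

5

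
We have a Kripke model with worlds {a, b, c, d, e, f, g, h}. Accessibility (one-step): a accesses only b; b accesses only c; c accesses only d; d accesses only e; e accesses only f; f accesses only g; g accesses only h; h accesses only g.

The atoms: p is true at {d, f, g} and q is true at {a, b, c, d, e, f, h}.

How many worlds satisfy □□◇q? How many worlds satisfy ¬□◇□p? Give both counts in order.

5 and 3

For □□◇q:
a: successors {b}; □◇q there: b:T. ✓
b: successors {c}; □◇q there: c:T. ✓
c: successors {d}; □◇q there: d:T. ✓
d: successors {e}; □◇q there: e:F. ✗
e: successors {f}; □◇q there: f:T. ✓
f: successors {g}; □◇q there: g:F. ✗
g: successors {h}; □◇q there: h:T. ✓
h: successors {g}; □◇q there: g:F. ✗
— 5 worlds.
For ¬□◇□p:
a: □◇□p is T. ✗
b: □◇□p is F. ✓
c: □◇□p is T. ✗
d: □◇□p is T. ✗
e: □◇□p is F. ✓
f: □◇□p is T. ✗
g: □◇□p is F. ✓
h: □◇□p is T. ✗
— 3 worlds.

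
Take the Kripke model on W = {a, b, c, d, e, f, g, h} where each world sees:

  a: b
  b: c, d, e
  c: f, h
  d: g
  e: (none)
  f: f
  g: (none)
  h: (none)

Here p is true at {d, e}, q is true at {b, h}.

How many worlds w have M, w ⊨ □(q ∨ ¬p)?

a: successors {b}; q ∨ ¬p there: b:T. ✓
b: successors {c, d, e}; q ∨ ¬p there: c:T, d:F, e:F. ✗
c: successors {f, h}; q ∨ ¬p there: f:T, h:T. ✓
d: successors {g}; q ∨ ¬p there: g:T. ✓
e: no successors, so □(q ∨ ¬p) holds vacuously. ✓
f: successors {f}; q ∨ ¬p there: f:T. ✓
g: no successors, so □(q ∨ ¬p) holds vacuously. ✓
h: no successors, so □(q ∨ ¬p) holds vacuously. ✓
Satisfying worlds: {a, c, d, e, f, g, h}.

7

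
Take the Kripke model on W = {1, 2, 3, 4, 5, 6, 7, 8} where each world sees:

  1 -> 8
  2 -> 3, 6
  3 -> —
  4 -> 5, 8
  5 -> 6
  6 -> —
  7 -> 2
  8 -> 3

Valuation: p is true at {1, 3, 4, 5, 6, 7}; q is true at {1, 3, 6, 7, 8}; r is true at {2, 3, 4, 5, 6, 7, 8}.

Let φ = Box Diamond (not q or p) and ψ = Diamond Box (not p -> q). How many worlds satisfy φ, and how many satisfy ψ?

5 and 6

For Box Diamond (not q or p):
1: successors {8}; Diamond (not q or p) there: 8:T. ✓
2: successors {3, 6}; Diamond (not q or p) there: 3:F, 6:F. ✗
3: no successors, so Box Diamond (not q or p) holds vacuously. ✓
4: successors {5, 8}; Diamond (not q or p) there: 5:T, 8:T. ✓
5: successors {6}; Diamond (not q or p) there: 6:F. ✗
6: no successors, so Box Diamond (not q or p) holds vacuously. ✓
7: successors {2}; Diamond (not q or p) there: 2:T. ✓
8: successors {3}; Diamond (not q or p) there: 3:F. ✗
— 5 worlds.
For Diamond Box (not p -> q):
1: successors {8}; Box (not p -> q) there: 8:T. ✓
2: successors {3, 6}; Box (not p -> q) there: 3:T, 6:T. ✓
3: no successors, so Diamond Box (not p -> q) fails. ✗
4: successors {5, 8}; Box (not p -> q) there: 5:T, 8:T. ✓
5: successors {6}; Box (not p -> q) there: 6:T. ✓
6: no successors, so Diamond Box (not p -> q) fails. ✗
7: successors {2}; Box (not p -> q) there: 2:T. ✓
8: successors {3}; Box (not p -> q) there: 3:T. ✓
— 6 worlds.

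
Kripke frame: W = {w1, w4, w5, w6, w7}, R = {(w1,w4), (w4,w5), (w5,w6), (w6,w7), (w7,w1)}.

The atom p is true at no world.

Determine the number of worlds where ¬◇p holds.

w1: ◇p is F. ✓
w4: ◇p is F. ✓
w5: ◇p is F. ✓
w6: ◇p is F. ✓
w7: ◇p is F. ✓
Satisfying worlds: {w1, w4, w5, w6, w7}.

5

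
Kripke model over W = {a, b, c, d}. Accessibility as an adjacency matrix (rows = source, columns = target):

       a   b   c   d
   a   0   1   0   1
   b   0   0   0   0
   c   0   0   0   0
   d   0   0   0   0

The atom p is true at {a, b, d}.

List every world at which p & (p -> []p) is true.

{a, b, d}

a: p is T, p -> []p is T. ✓
b: p is T, p -> []p is T. ✓
c: p is F, p -> []p is T. ✗
d: p is T, p -> []p is T. ✓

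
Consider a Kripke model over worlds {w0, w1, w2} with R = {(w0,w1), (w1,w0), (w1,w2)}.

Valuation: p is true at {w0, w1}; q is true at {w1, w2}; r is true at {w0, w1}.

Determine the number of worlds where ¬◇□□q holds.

1

w0: ◇□□q is T. ✗
w1: ◇□□q is T. ✗
w2: ◇□□q is F. ✓
Satisfying worlds: {w2}.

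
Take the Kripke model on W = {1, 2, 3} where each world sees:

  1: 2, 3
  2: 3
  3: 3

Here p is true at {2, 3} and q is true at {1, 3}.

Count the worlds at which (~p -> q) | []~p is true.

1: ~p -> q is T, []~p is F. ✓
2: ~p -> q is T, []~p is F. ✓
3: ~p -> q is T, []~p is F. ✓
Satisfying worlds: {1, 2, 3}.

3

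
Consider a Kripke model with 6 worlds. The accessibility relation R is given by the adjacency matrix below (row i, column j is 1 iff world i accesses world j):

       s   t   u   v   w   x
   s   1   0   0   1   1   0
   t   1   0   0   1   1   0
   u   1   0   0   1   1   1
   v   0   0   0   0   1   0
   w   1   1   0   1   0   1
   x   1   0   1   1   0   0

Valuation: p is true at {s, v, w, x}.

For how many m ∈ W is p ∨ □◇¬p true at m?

s: p is T, □◇¬p is F. ✓
t: p is F, □◇¬p is F. ✗
u: p is F, □◇¬p is F. ✗
v: p is T, □◇¬p is T. ✓
w: p is T, □◇¬p is F. ✓
x: p is T, □◇¬p is F. ✓
Satisfying worlds: {s, v, w, x}.

4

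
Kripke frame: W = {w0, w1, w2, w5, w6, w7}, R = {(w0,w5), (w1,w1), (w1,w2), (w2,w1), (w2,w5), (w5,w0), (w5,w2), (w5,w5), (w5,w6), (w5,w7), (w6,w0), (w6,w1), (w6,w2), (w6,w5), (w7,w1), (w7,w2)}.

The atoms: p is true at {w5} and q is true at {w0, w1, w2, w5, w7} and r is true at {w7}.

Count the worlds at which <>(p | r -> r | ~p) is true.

w0: successors {w5}; p | r -> r | ~p there: w5:F. ✗
w1: successors {w1, w2}; p | r -> r | ~p there: w1:T, w2:T. ✓
w2: successors {w1, w5}; p | r -> r | ~p there: w1:T, w5:F. ✓
w5: successors {w0, w2, w5, w6, w7}; p | r -> r | ~p there: w0:T, w2:T, w5:F, w6:T, w7:T. ✓
w6: successors {w0, w1, w2, w5}; p | r -> r | ~p there: w0:T, w1:T, w2:T, w5:F. ✓
w7: successors {w1, w2}; p | r -> r | ~p there: w1:T, w2:T. ✓
Satisfying worlds: {w1, w2, w5, w6, w7}.

5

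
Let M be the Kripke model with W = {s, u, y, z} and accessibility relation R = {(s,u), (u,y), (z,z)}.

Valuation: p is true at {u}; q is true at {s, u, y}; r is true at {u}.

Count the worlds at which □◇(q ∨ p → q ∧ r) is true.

s: successors {u}; ◇(q ∨ p → q ∧ r) there: u:F. ✗
u: successors {y}; ◇(q ∨ p → q ∧ r) there: y:F. ✗
y: no successors, so □◇(q ∨ p → q ∧ r) holds vacuously. ✓
z: successors {z}; ◇(q ∨ p → q ∧ r) there: z:T. ✓
Satisfying worlds: {y, z}.

2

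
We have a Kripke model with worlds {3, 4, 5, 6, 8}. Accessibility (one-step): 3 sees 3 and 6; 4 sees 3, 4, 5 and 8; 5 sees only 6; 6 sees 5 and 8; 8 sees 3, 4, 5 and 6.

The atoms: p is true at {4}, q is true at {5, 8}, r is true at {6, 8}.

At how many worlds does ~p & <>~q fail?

2

3: ~p is T, <>~q is T. ✓
4: ~p is F, <>~q is T. ✗
5: ~p is T, <>~q is T. ✓
6: ~p is T, <>~q is F. ✗
8: ~p is T, <>~q is T. ✓
Satisfying worlds: {3, 5, 8}.
So ~p & <>~q fails at the other 2 worlds.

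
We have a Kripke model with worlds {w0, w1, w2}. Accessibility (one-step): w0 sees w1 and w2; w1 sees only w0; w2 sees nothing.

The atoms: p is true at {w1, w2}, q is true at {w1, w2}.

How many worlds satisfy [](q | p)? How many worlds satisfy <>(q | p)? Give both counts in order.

For [](q | p):
w0: successors {w1, w2}; q | p there: w1:T, w2:T. ✓
w1: successors {w0}; q | p there: w0:F. ✗
w2: no successors, so [](q | p) holds vacuously. ✓
— 2 worlds.
For <>(q | p):
w0: successors {w1, w2}; q | p there: w1:T, w2:T. ✓
w1: successors {w0}; q | p there: w0:F. ✗
w2: no successors, so <>(q | p) fails. ✗
— 1 world.

2 and 1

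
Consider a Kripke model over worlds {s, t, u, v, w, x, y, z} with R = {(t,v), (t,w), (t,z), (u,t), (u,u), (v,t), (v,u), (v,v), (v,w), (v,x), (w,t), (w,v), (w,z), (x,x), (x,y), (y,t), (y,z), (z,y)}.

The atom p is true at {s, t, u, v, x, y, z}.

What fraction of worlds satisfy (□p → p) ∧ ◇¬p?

1/4

s: □p → p is T, ◇¬p is F. ✗
t: □p → p is T, ◇¬p is T. ✓
u: □p → p is T, ◇¬p is F. ✗
v: □p → p is T, ◇¬p is T. ✓
w: □p → p is F, ◇¬p is F. ✗
x: □p → p is T, ◇¬p is F. ✗
y: □p → p is T, ◇¬p is F. ✗
z: □p → p is T, ◇¬p is F. ✗
That's 2 of 8 worlds, so 2/8 = 1/4.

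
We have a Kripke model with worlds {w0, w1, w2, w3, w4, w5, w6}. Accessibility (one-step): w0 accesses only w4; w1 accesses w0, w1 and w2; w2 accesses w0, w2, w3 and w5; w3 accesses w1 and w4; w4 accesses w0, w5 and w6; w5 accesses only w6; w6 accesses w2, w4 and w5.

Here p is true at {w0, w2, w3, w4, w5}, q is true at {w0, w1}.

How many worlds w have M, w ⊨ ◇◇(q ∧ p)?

5

w0: successors {w4}; ◇(q ∧ p) there: w4:T. ✓
w1: successors {w0, w1, w2}; ◇(q ∧ p) there: w0:F, w1:T, w2:T. ✓
w2: successors {w0, w2, w3, w5}; ◇(q ∧ p) there: w0:F, w2:T, w3:F, w5:F. ✓
w3: successors {w1, w4}; ◇(q ∧ p) there: w1:T, w4:T. ✓
w4: successors {w0, w5, w6}; ◇(q ∧ p) there: w0:F, w5:F, w6:F. ✗
w5: successors {w6}; ◇(q ∧ p) there: w6:F. ✗
w6: successors {w2, w4, w5}; ◇(q ∧ p) there: w2:T, w4:T, w5:F. ✓
Satisfying worlds: {w0, w1, w2, w3, w6}.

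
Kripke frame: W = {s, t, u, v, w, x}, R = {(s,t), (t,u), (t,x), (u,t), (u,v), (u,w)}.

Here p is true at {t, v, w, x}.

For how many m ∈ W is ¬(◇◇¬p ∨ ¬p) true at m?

4

s: ◇◇¬p ∨ ¬p is T. ✗
t: ◇◇¬p ∨ ¬p is F. ✓
u: ◇◇¬p ∨ ¬p is T. ✗
v: ◇◇¬p ∨ ¬p is F. ✓
w: ◇◇¬p ∨ ¬p is F. ✓
x: ◇◇¬p ∨ ¬p is F. ✓
Satisfying worlds: {t, v, w, x}.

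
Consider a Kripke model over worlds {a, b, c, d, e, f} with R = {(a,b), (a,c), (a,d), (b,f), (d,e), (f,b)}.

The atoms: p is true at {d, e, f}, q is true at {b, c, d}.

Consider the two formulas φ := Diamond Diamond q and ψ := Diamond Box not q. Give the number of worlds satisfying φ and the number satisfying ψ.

1 and 3

For Diamond Diamond q:
a: successors {b, c, d}; Diamond q there: b:F, c:F, d:F. ✗
b: successors {f}; Diamond q there: f:T. ✓
c: no successors, so Diamond Diamond q fails. ✗
d: successors {e}; Diamond q there: e:F. ✗
e: no successors, so Diamond Diamond q fails. ✗
f: successors {b}; Diamond q there: b:F. ✗
— 1 world.
For Diamond Box not q:
a: successors {b, c, d}; Box not q there: b:T, c:T, d:T. ✓
b: successors {f}; Box not q there: f:F. ✗
c: no successors, so Diamond Box not q fails. ✗
d: successors {e}; Box not q there: e:T. ✓
e: no successors, so Diamond Box not q fails. ✗
f: successors {b}; Box not q there: b:T. ✓
— 3 worlds.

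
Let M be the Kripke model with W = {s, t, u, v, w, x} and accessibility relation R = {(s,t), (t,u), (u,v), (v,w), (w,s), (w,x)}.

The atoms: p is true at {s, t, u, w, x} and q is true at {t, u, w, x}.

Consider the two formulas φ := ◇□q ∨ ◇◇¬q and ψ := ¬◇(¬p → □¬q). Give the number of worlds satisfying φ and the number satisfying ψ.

For ◇□q ∨ ◇◇¬q:
s: ◇□q is T, ◇◇¬q is F. ✓
t: ◇□q is F, ◇◇¬q is T. ✓
u: ◇□q is T, ◇◇¬q is F. ✓
v: ◇□q is F, ◇◇¬q is T. ✓
w: ◇□q is T, ◇◇¬q is F. ✓
x: ◇□q is F, ◇◇¬q is F. ✗
— 5 worlds.
For ¬◇(¬p → □¬q):
s: ◇(¬p → □¬q) is T. ✗
t: ◇(¬p → □¬q) is T. ✗
u: ◇(¬p → □¬q) is F. ✓
v: ◇(¬p → □¬q) is T. ✗
w: ◇(¬p → □¬q) is T. ✗
x: ◇(¬p → □¬q) is F. ✓
— 2 worlds.

5 and 2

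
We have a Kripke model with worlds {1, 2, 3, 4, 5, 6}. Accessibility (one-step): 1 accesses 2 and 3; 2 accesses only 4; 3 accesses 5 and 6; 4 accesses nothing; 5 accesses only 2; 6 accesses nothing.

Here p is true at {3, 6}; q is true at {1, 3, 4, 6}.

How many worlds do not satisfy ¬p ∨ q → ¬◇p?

1: ¬p ∨ q is T, ¬◇p is F. ✗
2: ¬p ∨ q is T, ¬◇p is T. ✓
3: ¬p ∨ q is T, ¬◇p is F. ✗
4: ¬p ∨ q is T, ¬◇p is T. ✓
5: ¬p ∨ q is T, ¬◇p is T. ✓
6: ¬p ∨ q is T, ¬◇p is T. ✓
Satisfying worlds: {2, 4, 5, 6}.
So ¬p ∨ q → ¬◇p fails at the other 2 worlds.

2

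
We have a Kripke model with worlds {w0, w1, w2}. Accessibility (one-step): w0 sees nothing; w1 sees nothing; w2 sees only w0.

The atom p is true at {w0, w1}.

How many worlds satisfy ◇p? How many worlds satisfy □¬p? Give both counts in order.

1 and 2

For ◇p:
w0: no successors, so ◇p fails. ✗
w1: no successors, so ◇p fails. ✗
w2: successors {w0}; p there: w0:T. ✓
— 1 world.
For □¬p:
w0: no successors, so □¬p holds vacuously. ✓
w1: no successors, so □¬p holds vacuously. ✓
w2: successors {w0}; ¬p there: w0:F. ✗
— 2 worlds.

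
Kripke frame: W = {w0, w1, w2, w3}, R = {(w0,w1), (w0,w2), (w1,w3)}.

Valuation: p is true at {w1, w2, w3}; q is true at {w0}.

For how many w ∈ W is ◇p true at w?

2

w0: successors {w1, w2}; p there: w1:T, w2:T. ✓
w1: successors {w3}; p there: w3:T. ✓
w2: no successors, so ◇p fails. ✗
w3: no successors, so ◇p fails. ✗
Satisfying worlds: {w0, w1}.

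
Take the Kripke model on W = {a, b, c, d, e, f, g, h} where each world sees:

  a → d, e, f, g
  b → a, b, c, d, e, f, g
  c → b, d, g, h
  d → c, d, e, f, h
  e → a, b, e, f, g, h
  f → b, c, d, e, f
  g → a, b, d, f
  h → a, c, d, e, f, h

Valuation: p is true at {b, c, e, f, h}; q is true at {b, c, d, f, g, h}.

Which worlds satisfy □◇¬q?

a: successors {d, e, f, g}; ◇¬q there: d:T, e:T, f:T, g:T. ✓
b: successors {a, b, c, d, e, f, g}; ◇¬q there: a:T, b:T, c:F, d:T, e:T, f:T, g:T. ✗
c: successors {b, d, g, h}; ◇¬q there: b:T, d:T, g:T, h:T. ✓
d: successors {c, d, e, f, h}; ◇¬q there: c:F, d:T, e:T, f:T, h:T. ✗
e: successors {a, b, e, f, g, h}; ◇¬q there: a:T, b:T, e:T, f:T, g:T, h:T. ✓
f: successors {b, c, d, e, f}; ◇¬q there: b:T, c:F, d:T, e:T, f:T. ✗
g: successors {a, b, d, f}; ◇¬q there: a:T, b:T, d:T, f:T. ✓
h: successors {a, c, d, e, f, h}; ◇¬q there: a:T, c:F, d:T, e:T, f:T, h:T. ✗

{a, c, e, g}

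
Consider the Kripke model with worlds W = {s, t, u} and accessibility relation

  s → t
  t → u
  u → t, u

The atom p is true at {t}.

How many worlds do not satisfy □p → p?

s: □p is T, p is F. ✗
t: □p is F, p is T. ✓
u: □p is F, p is F. ✓
Satisfying worlds: {t, u}.
So □p → p fails at the other 1 world.

1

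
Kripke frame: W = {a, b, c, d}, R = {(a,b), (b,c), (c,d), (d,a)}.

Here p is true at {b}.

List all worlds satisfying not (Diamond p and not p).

a: Diamond p and not p is T. ✗
b: Diamond p and not p is F. ✓
c: Diamond p and not p is F. ✓
d: Diamond p and not p is F. ✓

{b, c, d}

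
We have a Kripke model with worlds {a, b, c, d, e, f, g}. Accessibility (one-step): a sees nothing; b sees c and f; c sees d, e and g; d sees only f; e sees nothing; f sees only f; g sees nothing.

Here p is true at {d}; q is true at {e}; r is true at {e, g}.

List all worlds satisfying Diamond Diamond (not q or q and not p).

{b, c, d, f}

a: no successors, so Diamond Diamond (not q or q and not p) fails. ✗
b: successors {c, f}; Diamond (not q or q and not p) there: c:T, f:T. ✓
c: successors {d, e, g}; Diamond (not q or q and not p) there: d:T, e:F, g:F. ✓
d: successors {f}; Diamond (not q or q and not p) there: f:T. ✓
e: no successors, so Diamond Diamond (not q or q and not p) fails. ✗
f: successors {f}; Diamond (not q or q and not p) there: f:T. ✓
g: no successors, so Diamond Diamond (not q or q and not p) fails. ✗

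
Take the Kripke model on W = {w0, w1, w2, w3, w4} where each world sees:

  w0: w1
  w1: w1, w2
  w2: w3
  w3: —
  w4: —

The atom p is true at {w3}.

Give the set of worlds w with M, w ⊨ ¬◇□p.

w0: ◇□p is F. ✓
w1: ◇□p is T. ✗
w2: ◇□p is T. ✗
w3: ◇□p is F. ✓
w4: ◇□p is F. ✓

{w0, w3, w4}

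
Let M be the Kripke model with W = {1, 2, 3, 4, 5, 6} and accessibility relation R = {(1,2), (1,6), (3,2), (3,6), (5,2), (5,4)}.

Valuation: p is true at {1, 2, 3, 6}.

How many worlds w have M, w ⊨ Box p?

1: successors {2, 6}; p there: 2:T, 6:T. ✓
2: no successors, so Box p holds vacuously. ✓
3: successors {2, 6}; p there: 2:T, 6:T. ✓
4: no successors, so Box p holds vacuously. ✓
5: successors {2, 4}; p there: 2:T, 4:F. ✗
6: no successors, so Box p holds vacuously. ✓
Satisfying worlds: {1, 2, 3, 4, 6}.

5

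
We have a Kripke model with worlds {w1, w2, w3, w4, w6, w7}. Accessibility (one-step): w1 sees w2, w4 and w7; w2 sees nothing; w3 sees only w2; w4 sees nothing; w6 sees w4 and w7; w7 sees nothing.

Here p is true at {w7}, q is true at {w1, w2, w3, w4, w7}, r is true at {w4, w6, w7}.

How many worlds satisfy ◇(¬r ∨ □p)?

3

w1: successors {w2, w4, w7}; ¬r ∨ □p there: w2:T, w4:T, w7:T. ✓
w2: no successors, so ◇(¬r ∨ □p) fails. ✗
w3: successors {w2}; ¬r ∨ □p there: w2:T. ✓
w4: no successors, so ◇(¬r ∨ □p) fails. ✗
w6: successors {w4, w7}; ¬r ∨ □p there: w4:T, w7:T. ✓
w7: no successors, so ◇(¬r ∨ □p) fails. ✗
Satisfying worlds: {w1, w3, w6}.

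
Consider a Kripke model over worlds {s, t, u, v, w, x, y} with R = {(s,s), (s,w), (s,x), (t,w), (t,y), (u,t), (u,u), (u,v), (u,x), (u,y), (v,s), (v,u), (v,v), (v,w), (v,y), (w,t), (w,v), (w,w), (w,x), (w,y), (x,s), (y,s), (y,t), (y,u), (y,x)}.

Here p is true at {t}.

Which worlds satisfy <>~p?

s: successors {s, w, x}; ~p there: s:T, w:T, x:T. ✓
t: successors {w, y}; ~p there: w:T, y:T. ✓
u: successors {t, u, v, x, y}; ~p there: t:F, u:T, v:T, x:T, y:T. ✓
v: successors {s, u, v, w, y}; ~p there: s:T, u:T, v:T, w:T, y:T. ✓
w: successors {t, v, w, x, y}; ~p there: t:F, v:T, w:T, x:T, y:T. ✓
x: successors {s}; ~p there: s:T. ✓
y: successors {s, t, u, x}; ~p there: s:T, t:F, u:T, x:T. ✓

{s, t, u, v, w, x, y}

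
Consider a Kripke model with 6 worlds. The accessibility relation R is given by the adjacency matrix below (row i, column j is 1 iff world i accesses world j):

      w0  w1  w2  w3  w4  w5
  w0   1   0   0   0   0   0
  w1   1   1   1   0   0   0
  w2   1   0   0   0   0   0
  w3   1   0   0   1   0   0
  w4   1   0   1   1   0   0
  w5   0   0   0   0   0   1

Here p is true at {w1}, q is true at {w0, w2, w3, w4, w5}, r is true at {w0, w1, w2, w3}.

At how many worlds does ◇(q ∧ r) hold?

w0: successors {w0}; q ∧ r there: w0:T. ✓
w1: successors {w0, w1, w2}; q ∧ r there: w0:T, w1:F, w2:T. ✓
w2: successors {w0}; q ∧ r there: w0:T. ✓
w3: successors {w0, w3}; q ∧ r there: w0:T, w3:T. ✓
w4: successors {w0, w2, w3}; q ∧ r there: w0:T, w2:T, w3:T. ✓
w5: successors {w5}; q ∧ r there: w5:F. ✗
Satisfying worlds: {w0, w1, w2, w3, w4}.

5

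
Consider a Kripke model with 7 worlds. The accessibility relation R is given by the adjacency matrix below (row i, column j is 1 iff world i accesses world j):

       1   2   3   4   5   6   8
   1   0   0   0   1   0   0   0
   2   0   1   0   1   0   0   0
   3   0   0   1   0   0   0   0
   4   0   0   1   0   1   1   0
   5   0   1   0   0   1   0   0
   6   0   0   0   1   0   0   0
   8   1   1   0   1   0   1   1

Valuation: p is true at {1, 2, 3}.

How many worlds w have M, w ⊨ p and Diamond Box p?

1

1: p is T, Diamond Box p is F. ✗
2: p is T, Diamond Box p is F. ✗
3: p is T, Diamond Box p is T. ✓
4: p is F, Diamond Box p is T. ✗
5: p is F, Diamond Box p is F. ✗
6: p is F, Diamond Box p is F. ✗
8: p is F, Diamond Box p is F. ✗
Satisfying worlds: {3}.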